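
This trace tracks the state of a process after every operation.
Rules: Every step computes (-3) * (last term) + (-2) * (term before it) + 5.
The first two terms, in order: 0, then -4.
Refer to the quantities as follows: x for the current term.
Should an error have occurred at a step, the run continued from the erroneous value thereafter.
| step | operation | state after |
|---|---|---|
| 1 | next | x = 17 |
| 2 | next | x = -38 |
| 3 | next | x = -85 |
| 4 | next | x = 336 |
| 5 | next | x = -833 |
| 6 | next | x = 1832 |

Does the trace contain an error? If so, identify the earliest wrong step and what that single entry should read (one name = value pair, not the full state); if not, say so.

step 3, x = 85

Recomputing the run from the initial state:
step 1: x = 17
step 2: x = -38
step 3: x = 85
step 4: x = -174
step 5: x = 357
step 6: x = -718
The first disagreement with the trace is at step 3, where the value should be x = 85.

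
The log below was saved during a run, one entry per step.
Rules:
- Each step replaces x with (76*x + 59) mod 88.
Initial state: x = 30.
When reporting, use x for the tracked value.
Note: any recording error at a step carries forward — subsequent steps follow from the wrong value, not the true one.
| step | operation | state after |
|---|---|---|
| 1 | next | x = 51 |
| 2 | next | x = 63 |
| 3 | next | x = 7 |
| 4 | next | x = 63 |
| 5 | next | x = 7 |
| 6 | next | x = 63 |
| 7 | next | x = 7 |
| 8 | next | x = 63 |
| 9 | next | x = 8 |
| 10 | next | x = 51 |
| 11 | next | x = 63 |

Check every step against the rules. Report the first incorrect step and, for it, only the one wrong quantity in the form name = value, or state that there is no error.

Recomputing the run from the initial state:
step 1: x = 51
step 2: x = 63
step 3: x = 7
step 4: x = 63
step 5: x = 7
step 6: x = 63
step 7: x = 7
step 8: x = 63
step 9: x = 7
step 10: x = 63
step 11: x = 7
The first disagreement with the log is at step 9, where the value should be x = 7.

step 9, x = 7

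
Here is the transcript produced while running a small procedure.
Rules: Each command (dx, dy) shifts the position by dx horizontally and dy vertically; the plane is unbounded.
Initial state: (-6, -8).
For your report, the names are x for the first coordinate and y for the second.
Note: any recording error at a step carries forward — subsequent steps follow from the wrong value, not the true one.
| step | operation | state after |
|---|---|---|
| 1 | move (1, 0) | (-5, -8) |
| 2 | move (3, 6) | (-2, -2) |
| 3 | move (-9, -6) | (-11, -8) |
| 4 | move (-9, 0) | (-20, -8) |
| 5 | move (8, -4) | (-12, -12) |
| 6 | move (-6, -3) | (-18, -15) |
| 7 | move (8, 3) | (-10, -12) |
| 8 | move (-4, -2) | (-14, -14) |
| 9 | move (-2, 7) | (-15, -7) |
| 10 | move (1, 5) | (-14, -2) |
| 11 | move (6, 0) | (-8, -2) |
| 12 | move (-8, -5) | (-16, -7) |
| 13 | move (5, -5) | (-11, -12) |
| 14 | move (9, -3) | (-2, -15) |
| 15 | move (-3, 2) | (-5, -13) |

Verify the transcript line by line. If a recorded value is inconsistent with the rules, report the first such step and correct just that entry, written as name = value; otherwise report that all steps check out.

1. x = -6 + (1) = -5, y = -8 + (0) = -8 (agrees with the transcript)
2. x = -5 + (3) = -2, y = -8 + (6) = -2 (confirmed correct)
3. x = -2 + (-9) = -11, y = -2 + (-6) = -8 (exactly as logged)
4. x = -11 + (-9) = -20, y = -8 + (0) = -8 (matches)
5. x = -20 + (8) = -12, y = -8 + (-4) = -12 (no discrepancy)
6. x = -12 + (-6) = -18, y = -12 + (-3) = -15 (in agreement)
7. x = -18 + (8) = -10, y = -15 + (3) = -12 (exactly as logged)
8. x = -10 + (-4) = -14, y = -12 + (-2) = -14 (verified)
9. x = -14 + (-2) = -16, y = -14 + (7) = -7 (not what was recorded)
So the first discrepancy is step 9, where the right value is x = -16.

step 9, x = -16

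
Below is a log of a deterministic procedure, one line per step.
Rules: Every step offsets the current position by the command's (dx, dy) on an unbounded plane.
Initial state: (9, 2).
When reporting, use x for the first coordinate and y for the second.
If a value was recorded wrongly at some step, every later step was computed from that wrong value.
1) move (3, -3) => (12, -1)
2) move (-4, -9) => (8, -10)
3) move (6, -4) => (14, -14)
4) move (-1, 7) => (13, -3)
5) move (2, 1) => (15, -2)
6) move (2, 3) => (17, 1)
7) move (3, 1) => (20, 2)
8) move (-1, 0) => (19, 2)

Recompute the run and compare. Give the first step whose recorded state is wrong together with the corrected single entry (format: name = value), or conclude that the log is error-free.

Step 1: x = 9 + (3) = 12, y = 2 + (-3) = -1 — matches.
Step 2: x = 12 + (-4) = 8, y = -1 + (-9) = -10 — confirmed correct.
Step 3: x = 8 + (6) = 14, y = -10 + (-4) = -14 — agrees with the log.
Step 4: x = 14 + (-1) = 13, y = -14 + (7) = -7 — not what was recorded.
First incorrect step: 4; the correct value is y = -7.

step 4, y = -7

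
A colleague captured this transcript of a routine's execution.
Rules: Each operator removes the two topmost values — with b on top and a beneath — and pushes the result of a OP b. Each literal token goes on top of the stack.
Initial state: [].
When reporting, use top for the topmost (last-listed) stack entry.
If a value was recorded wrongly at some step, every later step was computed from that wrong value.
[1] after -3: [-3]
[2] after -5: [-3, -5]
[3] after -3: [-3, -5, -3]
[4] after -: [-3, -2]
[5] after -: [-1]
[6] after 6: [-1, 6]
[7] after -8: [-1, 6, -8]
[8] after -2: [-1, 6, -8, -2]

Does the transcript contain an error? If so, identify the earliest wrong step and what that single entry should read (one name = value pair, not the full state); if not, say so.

no error

1. push -3: top = -3 (no discrepancy)
2. push -5: top = -5 (confirmed correct)
3. push -3: top = -3 (agrees with the transcript)
4. -5 - -3 = -2 (confirmed correct)
5. -3 - -2 = -1 (consistent with the transcript)
6. push 6: top = 6 (exactly as logged)
7. push -8: top = -8 (confirmed correct)
8. push -2: top = -2 (agrees with the transcript)
The recomputation confirms every line.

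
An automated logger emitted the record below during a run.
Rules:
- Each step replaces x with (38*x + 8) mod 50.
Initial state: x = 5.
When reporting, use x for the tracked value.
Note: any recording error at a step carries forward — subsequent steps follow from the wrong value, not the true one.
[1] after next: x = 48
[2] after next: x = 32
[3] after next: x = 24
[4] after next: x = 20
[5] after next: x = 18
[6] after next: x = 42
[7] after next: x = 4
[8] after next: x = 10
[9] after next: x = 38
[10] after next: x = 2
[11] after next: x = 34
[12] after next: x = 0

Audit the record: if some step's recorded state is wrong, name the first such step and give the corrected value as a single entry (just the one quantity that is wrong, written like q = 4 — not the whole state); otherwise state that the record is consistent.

no error

Step 1: x = (38*5 + 8) mod 50 = 48 — agrees with the record.
Step 2: x = (38*48 + 8) mod 50 = 32 — confirmed correct.
Step 3: x = (38*32 + 8) mod 50 = 24 — confirmed correct.
Step 4: x = (38*24 + 8) mod 50 = 20 — verified.
Step 5: x = (38*20 + 8) mod 50 = 18 — no discrepancy.
Step 6: x = (38*18 + 8) mod 50 = 42 — in agreement.
Step 7: x = (38*42 + 8) mod 50 = 4 — confirmed correct.
Step 8: x = (38*4 + 8) mod 50 = 10 — same as recorded.
Step 9: x = (38*10 + 8) mod 50 = 38 — in agreement.
Step 10: x = (38*38 + 8) mod 50 = 2 — consistent with the record.
Step 11: x = (38*2 + 8) mod 50 = 34 — no discrepancy.
Step 12: x = (38*34 + 8) mod 50 = 0 — no discrepancy.
Each recorded entry agrees with the recomputation.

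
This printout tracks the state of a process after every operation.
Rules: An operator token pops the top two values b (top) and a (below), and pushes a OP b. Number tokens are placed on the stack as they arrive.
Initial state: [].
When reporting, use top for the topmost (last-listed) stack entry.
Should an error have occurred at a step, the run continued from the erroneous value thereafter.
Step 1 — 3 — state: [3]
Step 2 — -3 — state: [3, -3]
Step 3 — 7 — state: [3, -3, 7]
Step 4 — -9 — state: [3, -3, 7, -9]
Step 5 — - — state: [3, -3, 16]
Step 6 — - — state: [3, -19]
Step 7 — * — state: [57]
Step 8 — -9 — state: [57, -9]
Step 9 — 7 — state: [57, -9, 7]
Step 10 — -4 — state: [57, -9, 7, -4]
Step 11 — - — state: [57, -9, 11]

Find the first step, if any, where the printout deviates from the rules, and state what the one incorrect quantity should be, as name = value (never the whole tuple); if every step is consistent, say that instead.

step 7, top = -57

1. push 3: top = 3 (no discrepancy)
2. push -3: top = -3 (exactly as logged)
3. push 7: top = 7 (matches)
4. push -9: top = -9 (matches)
5. 7 - -9 = 16 (exactly as logged)
6. -3 - 16 = -19 (same as recorded)
7. 3 * -19 = -57 (the printout disagrees here)
So the first discrepancy is step 7, where the right value is top = -57.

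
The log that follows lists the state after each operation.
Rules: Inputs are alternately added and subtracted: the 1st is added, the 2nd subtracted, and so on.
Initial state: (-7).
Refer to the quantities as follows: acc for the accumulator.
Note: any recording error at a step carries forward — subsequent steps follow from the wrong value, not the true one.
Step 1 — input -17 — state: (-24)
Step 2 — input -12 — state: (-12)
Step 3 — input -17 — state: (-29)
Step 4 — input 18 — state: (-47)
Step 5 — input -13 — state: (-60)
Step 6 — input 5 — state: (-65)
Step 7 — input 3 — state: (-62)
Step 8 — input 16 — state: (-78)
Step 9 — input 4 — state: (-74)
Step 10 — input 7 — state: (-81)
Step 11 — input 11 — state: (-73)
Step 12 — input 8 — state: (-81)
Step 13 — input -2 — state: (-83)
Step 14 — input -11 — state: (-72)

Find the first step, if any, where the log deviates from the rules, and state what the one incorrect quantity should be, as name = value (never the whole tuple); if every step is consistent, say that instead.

step 11, acc = -70

1. acc = -7 + -17 = -24 (exactly as logged)
2. acc = -24 - -12 = -12 (same as recorded)
3. acc = -12 + -17 = -29 (same as recorded)
4. acc = -29 - 18 = -47 (in agreement)
5. acc = -47 + -13 = -60 (consistent with the log)
6. acc = -60 - 5 = -65 (exactly as logged)
7. acc = -65 + 3 = -62 (no discrepancy)
8. acc = -62 - 16 = -78 (exactly as logged)
9. acc = -78 + 4 = -74 (same as recorded)
10. acc = -74 - 7 = -81 (verified)
11. acc = -81 + 11 = -70 (the entry is off here)
Step 11 is the first one off; corrected, acc = -70.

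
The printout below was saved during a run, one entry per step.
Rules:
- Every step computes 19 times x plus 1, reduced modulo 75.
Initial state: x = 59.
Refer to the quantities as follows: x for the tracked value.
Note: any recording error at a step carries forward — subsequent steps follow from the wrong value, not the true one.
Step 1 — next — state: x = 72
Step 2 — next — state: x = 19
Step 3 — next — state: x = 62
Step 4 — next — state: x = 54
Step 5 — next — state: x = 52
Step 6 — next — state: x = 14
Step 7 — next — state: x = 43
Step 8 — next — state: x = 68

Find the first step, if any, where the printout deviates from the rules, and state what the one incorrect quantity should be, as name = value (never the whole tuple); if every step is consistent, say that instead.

Recomputing the run from the initial state:
step 1: x = 72
step 2: x = 19
step 3: x = 62
step 4: x = 54
step 5: x = 52
step 6: x = 14
step 7: x = 42
step 8: x = 49
The first disagreement with the printout is at step 7, where the value should be x = 42.

step 7, x = 42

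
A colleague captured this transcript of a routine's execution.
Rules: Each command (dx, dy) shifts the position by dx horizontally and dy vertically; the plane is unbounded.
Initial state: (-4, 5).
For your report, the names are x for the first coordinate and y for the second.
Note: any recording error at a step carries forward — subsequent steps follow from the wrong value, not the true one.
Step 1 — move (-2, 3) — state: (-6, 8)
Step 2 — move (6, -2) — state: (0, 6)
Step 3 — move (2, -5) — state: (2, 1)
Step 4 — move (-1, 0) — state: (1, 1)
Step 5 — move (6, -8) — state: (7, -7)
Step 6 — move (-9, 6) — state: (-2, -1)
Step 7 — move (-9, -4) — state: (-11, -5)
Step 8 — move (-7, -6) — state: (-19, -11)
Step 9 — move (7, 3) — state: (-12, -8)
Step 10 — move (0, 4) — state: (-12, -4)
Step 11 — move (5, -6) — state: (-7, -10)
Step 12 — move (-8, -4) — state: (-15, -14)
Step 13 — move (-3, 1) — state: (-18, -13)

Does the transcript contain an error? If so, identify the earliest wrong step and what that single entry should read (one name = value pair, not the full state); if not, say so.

step 1: x = -4 + (-2) = -6, y = 5 + (3) = 8 -> consistent with the transcript
step 2: x = -6 + (6) = 0, y = 8 + (-2) = 6 -> agrees with the transcript
step 3: x = 0 + (2) = 2, y = 6 + (-5) = 1 -> no discrepancy
step 4: x = 2 + (-1) = 1, y = 1 + (0) = 1 -> in agreement
step 5: x = 1 + (6) = 7, y = 1 + (-8) = -7 -> same as recorded
step 6: x = 7 + (-9) = -2, y = -7 + (6) = -1 -> consistent with the transcript
step 7: x = -2 + (-9) = -11, y = -1 + (-4) = -5 -> in agreement
step 8: x = -11 + (-7) = -18, y = -5 + (-6) = -11 -> the transcript disagrees here
The earliest wrong entry is at step 8: it should read x = -18.

step 8, x = -18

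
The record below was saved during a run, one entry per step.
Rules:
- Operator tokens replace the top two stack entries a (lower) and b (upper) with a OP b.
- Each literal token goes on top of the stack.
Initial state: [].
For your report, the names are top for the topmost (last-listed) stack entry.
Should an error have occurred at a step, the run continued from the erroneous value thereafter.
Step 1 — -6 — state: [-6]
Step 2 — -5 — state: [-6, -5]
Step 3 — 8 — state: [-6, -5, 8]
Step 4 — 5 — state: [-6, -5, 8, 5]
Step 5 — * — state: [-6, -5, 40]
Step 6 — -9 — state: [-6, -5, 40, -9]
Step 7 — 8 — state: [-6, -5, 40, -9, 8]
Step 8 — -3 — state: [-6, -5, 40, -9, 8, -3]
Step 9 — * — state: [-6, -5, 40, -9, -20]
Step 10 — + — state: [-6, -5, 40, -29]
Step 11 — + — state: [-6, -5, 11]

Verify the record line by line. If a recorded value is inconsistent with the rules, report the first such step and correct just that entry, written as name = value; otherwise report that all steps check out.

step 9, top = -24

Recomputing the run from the initial state:
step 1: [-6]
step 2: [-6, -5]
step 3: [-6, -5, 8]
step 4: [-6, -5, 8, 5]
step 5: [-6, -5, 40]
step 6: [-6, -5, 40, -9]
step 7: [-6, -5, 40, -9, 8]
step 8: [-6, -5, 40, -9, 8, -3]
step 9: [-6, -5, 40, -9, -24]
step 10: [-6, -5, 40, -33]
step 11: [-6, -5, 7]
The first disagreement with the record is at step 9, where the value should be top = -24.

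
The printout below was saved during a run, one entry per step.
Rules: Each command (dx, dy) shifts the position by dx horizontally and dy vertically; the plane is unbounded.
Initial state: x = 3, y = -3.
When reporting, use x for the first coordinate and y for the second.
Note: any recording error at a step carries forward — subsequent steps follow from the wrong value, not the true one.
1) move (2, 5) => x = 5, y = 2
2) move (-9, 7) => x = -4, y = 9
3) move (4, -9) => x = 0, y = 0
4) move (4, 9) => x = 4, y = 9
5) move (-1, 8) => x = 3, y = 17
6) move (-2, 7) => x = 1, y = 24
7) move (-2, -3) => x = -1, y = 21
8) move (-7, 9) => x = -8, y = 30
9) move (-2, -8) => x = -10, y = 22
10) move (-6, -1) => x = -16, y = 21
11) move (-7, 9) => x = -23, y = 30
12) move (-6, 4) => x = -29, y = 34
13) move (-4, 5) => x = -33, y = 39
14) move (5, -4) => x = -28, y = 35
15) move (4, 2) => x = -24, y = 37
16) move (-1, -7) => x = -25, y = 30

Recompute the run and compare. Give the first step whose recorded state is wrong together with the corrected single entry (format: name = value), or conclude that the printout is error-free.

1. x = 3 + (2) = 5, y = -3 + (5) = 2 (in agreement)
2. x = 5 + (-9) = -4, y = 2 + (7) = 9 (in agreement)
3. x = -4 + (4) = 0, y = 9 + (-9) = 0 (no discrepancy)
4. x = 0 + (4) = 4, y = 0 + (9) = 9 (exactly as logged)
5. x = 4 + (-1) = 3, y = 9 + (8) = 17 (checks out)
6. x = 3 + (-2) = 1, y = 17 + (7) = 24 (checks out)
7. x = 1 + (-2) = -1, y = 24 + (-3) = 21 (agrees with the printout)
8. x = -1 + (-7) = -8, y = 21 + (9) = 30 (verified)
9. x = -8 + (-2) = -10, y = 30 + (-8) = 22 (matches)
10. x = -10 + (-6) = -16, y = 22 + (-1) = 21 (matches)
11. x = -16 + (-7) = -23, y = 21 + (9) = 30 (consistent with the printout)
12. x = -23 + (-6) = -29, y = 30 + (4) = 34 (same as recorded)
13. x = -29 + (-4) = -33, y = 34 + (5) = 39 (same as recorded)
14. x = -33 + (5) = -28, y = 39 + (-4) = 35 (checks out)
15. x = -28 + (4) = -24, y = 35 + (2) = 37 (matches)
16. x = -24 + (-1) = -25, y = 37 + (-7) = 30 (no discrepancy)
Each recorded entry agrees with the recomputation.

no error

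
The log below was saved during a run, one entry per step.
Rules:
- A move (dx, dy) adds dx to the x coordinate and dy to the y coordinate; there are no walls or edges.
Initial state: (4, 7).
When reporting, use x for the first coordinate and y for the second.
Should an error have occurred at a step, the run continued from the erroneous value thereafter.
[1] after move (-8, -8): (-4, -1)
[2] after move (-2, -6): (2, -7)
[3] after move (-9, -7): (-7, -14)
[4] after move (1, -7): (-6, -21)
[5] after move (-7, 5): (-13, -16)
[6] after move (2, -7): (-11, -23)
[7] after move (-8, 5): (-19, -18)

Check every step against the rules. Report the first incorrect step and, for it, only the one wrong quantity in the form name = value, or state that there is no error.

Step 1: x = 4 + (-8) = -4, y = 7 + (-8) = -1 — same as recorded.
Step 2: x = -4 + (-2) = -6, y = -1 + (-6) = -7 — first mismatch against the log.
Step 2 is the first one off; corrected, x = -6.

step 2, x = -6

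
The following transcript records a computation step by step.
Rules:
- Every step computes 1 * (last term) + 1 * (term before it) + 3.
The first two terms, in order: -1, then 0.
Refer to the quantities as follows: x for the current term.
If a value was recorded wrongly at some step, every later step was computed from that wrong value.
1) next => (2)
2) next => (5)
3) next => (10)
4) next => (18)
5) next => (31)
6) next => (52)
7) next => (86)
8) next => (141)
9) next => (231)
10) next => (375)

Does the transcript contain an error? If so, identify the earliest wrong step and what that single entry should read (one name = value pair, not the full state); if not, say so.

Step 1: x = 1*(0) + (1)*(-1) + (3) = 2 — no discrepancy.
Step 2: x = 1*(2) + (1)*(0) + (3) = 5 — in agreement.
Step 3: x = 1*(5) + (1)*(2) + (3) = 10 — agrees with the transcript.
Step 4: x = 1*(10) + (1)*(5) + (3) = 18 — exactly as logged.
Step 5: x = 1*(18) + (1)*(10) + (3) = 31 — same as recorded.
Step 6: x = 1*(31) + (1)*(18) + (3) = 52 — agrees with the transcript.
Step 7: x = 1*(52) + (1)*(31) + (3) = 86 — in agreement.
Step 8: x = 1*(86) + (1)*(52) + (3) = 141 — confirmed correct.
Step 9: x = 1*(141) + (1)*(86) + (3) = 230 — this is not what the transcript shows.
The audit stops at step 9: the recorded entry is wrong and should be x = 230.

step 9, x = 230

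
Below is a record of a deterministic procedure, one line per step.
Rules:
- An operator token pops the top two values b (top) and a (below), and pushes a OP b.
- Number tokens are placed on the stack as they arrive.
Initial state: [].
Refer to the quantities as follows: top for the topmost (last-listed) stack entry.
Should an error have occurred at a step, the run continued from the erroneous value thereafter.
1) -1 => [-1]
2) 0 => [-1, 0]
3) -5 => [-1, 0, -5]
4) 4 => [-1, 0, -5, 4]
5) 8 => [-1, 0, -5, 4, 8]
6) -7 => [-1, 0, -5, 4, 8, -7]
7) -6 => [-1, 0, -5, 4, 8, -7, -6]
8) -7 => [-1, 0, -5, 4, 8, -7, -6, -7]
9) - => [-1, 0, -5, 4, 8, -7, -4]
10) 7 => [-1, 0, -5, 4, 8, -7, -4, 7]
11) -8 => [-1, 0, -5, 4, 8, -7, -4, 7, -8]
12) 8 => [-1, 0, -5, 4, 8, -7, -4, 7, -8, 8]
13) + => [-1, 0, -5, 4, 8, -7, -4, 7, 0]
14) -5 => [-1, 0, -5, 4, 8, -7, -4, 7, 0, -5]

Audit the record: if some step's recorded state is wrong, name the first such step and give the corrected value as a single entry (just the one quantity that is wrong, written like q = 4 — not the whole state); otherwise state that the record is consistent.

step 1: push -1: top = -1 -> no discrepancy
step 2: push 0: top = 0 -> matches
step 3: push -5: top = -5 -> confirmed correct
step 4: push 4: top = 4 -> confirmed correct
step 5: push 8: top = 8 -> no discrepancy
step 6: push -7: top = -7 -> confirmed correct
step 7: push -6: top = -6 -> in agreement
step 8: push -7: top = -7 -> confirmed correct
step 9: -6 - -7 = 1 -> first mismatch against the record
The earliest wrong entry is at step 9: it should read top = 1.

step 9, top = 1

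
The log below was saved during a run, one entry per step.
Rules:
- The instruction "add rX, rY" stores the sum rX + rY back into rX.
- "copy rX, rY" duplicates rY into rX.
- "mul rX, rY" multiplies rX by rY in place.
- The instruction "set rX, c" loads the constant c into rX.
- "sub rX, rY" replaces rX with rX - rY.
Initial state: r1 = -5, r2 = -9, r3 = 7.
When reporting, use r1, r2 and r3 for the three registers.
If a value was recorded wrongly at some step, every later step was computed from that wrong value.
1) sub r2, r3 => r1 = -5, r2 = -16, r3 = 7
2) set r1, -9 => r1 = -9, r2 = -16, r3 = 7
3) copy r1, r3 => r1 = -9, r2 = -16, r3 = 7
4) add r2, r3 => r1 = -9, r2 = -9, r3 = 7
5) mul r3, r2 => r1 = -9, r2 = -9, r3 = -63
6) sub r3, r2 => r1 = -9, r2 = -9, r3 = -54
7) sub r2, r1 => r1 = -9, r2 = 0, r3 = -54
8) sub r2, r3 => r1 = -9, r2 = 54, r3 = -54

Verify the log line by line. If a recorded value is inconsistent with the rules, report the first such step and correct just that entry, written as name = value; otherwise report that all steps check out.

1. r2 = -9 - 7 = -16 (matches)
2. r1 = -9 (exactly as logged)
3. r1 = 7 (first mismatch against the log)
Step 3 is the first one off; corrected, r1 = 7.

step 3, r1 = 7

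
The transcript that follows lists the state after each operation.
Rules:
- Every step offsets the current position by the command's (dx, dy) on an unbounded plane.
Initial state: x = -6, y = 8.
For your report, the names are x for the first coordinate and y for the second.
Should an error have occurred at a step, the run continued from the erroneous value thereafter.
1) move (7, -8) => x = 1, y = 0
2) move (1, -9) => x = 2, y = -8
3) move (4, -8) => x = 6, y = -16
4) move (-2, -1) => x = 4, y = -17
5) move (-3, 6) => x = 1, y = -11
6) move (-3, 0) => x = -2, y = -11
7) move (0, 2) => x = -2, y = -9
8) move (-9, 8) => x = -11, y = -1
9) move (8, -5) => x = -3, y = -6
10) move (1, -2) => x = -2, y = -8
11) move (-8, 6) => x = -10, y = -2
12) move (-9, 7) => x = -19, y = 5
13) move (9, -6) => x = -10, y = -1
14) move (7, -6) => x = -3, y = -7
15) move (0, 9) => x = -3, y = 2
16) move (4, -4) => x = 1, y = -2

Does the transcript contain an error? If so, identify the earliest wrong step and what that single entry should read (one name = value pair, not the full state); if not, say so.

1. x = -6 + (7) = 1, y = 8 + (-8) = 0 (consistent with the transcript)
2. x = 1 + (1) = 2, y = 0 + (-9) = -9 (the transcript has a different value)
The earliest wrong entry is at step 2: it should read y = -9.

step 2, y = -9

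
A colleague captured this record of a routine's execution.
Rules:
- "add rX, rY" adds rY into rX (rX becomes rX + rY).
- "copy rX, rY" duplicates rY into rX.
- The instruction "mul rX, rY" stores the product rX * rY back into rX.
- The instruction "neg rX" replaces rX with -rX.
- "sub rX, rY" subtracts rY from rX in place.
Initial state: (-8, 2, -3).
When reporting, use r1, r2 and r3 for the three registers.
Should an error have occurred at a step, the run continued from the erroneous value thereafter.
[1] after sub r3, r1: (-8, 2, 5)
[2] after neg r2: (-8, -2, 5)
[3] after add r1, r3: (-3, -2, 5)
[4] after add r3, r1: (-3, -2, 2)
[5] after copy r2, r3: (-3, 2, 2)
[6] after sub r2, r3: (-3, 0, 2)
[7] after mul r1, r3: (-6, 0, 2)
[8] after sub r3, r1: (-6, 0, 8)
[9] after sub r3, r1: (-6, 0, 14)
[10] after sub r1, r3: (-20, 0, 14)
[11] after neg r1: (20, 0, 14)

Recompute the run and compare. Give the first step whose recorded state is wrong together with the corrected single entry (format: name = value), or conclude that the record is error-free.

no error

step 1: r3 = -3 - -8 = 5 -> exactly as logged
step 2: r2 = -(2) = -2 -> in agreement
step 3: r1 = -8 + 5 = -3 -> checks out
step 4: r3 = 5 + -3 = 2 -> matches
step 5: r2 = 2 -> agrees with the record
step 6: r2 = 2 - 2 = 0 -> verified
step 7: r1 = -3 * 2 = -6 -> confirmed correct
step 8: r3 = 2 - -6 = 8 -> in agreement
step 9: r3 = 8 - -6 = 14 -> same as recorded
step 10: r1 = -6 - 14 = -20 -> no discrepancy
step 11: r1 = -(-20) = 20 -> verified
The whole run recomputes cleanly — no discrepancies.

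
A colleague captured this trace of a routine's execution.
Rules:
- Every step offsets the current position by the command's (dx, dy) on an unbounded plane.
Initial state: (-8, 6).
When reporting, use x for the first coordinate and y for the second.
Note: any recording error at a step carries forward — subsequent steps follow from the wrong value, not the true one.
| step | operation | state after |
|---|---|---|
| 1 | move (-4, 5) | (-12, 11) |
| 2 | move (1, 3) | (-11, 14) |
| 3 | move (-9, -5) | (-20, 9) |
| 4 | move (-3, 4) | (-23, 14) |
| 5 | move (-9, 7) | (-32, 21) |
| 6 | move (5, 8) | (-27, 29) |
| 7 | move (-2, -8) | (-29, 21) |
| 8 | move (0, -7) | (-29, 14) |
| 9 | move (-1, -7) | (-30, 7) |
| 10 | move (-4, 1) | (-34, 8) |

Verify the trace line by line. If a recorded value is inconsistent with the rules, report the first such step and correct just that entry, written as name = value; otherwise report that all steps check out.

step 4, y = 13

Step 1: x = -8 + (-4) = -12, y = 6 + (5) = 11 — consistent with the trace.
Step 2: x = -12 + (1) = -11, y = 11 + (3) = 14 — checks out.
Step 3: x = -11 + (-9) = -20, y = 14 + (-5) = 9 — confirmed correct.
Step 4: x = -20 + (-3) = -23, y = 9 + (4) = 13 — the trace has a different value.
So the first discrepancy is step 4, where the right value is y = 13.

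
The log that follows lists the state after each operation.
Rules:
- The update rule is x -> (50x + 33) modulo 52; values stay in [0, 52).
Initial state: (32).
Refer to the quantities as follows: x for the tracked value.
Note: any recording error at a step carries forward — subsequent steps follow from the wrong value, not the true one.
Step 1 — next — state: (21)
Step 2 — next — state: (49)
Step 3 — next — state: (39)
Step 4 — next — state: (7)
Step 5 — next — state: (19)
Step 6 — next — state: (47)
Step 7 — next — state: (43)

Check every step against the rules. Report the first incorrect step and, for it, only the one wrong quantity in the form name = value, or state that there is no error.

step 1: x = (50*32 + 33) mod 52 = 21 -> checks out
step 2: x = (50*21 + 33) mod 52 = 43 -> the entry is off here
That makes step 2 the first incorrect line — x = 43 is what it should show.

step 2, x = 43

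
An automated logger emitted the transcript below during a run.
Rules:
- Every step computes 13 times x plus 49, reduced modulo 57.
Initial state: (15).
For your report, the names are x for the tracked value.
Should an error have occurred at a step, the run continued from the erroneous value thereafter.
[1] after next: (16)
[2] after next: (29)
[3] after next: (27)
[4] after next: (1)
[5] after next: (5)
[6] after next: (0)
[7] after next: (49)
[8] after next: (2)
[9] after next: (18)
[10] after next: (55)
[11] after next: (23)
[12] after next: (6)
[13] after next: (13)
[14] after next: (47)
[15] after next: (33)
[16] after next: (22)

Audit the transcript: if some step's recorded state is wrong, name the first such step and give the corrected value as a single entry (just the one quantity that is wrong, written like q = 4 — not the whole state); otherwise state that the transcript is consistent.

no error

step 1: x = (13*15 + 49) mod 57 = 16 -> exactly as logged
step 2: x = (13*16 + 49) mod 57 = 29 -> consistent with the transcript
step 3: x = (13*29 + 49) mod 57 = 27 -> exactly as logged
step 4: x = (13*27 + 49) mod 57 = 1 -> no discrepancy
step 5: x = (13*1 + 49) mod 57 = 5 -> no discrepancy
step 6: x = (13*5 + 49) mod 57 = 0 -> agrees with the transcript
step 7: x = (13*0 + 49) mod 57 = 49 -> same as recorded
step 8: x = (13*49 + 49) mod 57 = 2 -> confirmed correct
step 9: x = (13*2 + 49) mod 57 = 18 -> checks out
step 10: x = (13*18 + 49) mod 57 = 55 -> checks out
step 11: x = (13*55 + 49) mod 57 = 23 -> no discrepancy
step 12: x = (13*23 + 49) mod 57 = 6 -> matches
step 13: x = (13*6 + 49) mod 57 = 13 -> exactly as logged
step 14: x = (13*13 + 49) mod 57 = 47 -> exactly as logged
step 15: x = (13*47 + 49) mod 57 = 33 -> same as recorded
step 16: x = (13*33 + 49) mod 57 = 22 -> matches
All entries verified; no error found.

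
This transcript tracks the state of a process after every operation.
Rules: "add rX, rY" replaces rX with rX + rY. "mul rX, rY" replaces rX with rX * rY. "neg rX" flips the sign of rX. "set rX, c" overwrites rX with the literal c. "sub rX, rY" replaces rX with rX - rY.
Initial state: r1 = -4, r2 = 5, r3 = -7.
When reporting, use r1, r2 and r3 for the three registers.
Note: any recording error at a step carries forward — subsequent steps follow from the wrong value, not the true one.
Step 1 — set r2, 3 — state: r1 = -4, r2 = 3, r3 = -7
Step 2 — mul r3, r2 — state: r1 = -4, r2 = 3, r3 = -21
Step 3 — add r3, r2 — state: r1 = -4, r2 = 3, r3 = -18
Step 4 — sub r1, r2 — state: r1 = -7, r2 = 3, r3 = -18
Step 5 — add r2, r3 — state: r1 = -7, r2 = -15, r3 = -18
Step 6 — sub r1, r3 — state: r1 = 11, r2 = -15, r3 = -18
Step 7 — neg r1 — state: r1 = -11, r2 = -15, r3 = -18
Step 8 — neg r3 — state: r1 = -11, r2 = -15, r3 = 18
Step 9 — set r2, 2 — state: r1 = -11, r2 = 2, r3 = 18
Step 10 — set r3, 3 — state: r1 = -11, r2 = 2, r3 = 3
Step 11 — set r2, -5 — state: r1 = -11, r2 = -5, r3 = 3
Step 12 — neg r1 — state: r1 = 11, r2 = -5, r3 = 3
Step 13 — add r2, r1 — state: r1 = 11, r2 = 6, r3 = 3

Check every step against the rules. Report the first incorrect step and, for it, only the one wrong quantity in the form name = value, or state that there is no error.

no error

Recomputing the run from the initial state:
step 1: r1 = -4, r2 = 3, r3 = -7
step 2: r1 = -4, r2 = 3, r3 = -21
step 3: r1 = -4, r2 = 3, r3 = -18
step 4: r1 = -7, r2 = 3, r3 = -18
step 5: r1 = -7, r2 = -15, r3 = -18
step 6: r1 = 11, r2 = -15, r3 = -18
step 7: r1 = -11, r2 = -15, r3 = -18
step 8: r1 = -11, r2 = -15, r3 = 18
step 9: r1 = -11, r2 = 2, r3 = 18
step 10: r1 = -11, r2 = 2, r3 = 3
step 11: r1 = -11, r2 = -5, r3 = 3
step 12: r1 = 11, r2 = -5, r3 = 3
step 13: r1 = 11, r2 = 6, r3 = 3
This matches the transcript at every step.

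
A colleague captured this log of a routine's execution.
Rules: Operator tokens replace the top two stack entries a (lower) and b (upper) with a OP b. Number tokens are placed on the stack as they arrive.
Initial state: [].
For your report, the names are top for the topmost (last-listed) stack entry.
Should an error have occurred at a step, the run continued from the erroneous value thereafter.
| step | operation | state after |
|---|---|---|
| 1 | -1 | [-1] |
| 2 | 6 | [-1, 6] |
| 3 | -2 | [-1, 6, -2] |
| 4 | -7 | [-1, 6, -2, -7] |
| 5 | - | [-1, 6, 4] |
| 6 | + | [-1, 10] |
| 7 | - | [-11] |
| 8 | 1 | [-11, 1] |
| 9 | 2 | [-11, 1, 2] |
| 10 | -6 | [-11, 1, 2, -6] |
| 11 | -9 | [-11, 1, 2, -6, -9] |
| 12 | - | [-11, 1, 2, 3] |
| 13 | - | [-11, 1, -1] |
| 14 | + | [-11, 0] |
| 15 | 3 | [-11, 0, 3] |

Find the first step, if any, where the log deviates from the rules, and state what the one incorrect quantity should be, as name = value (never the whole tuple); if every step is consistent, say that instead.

step 5, top = 5

1. push -1: top = -1 (no discrepancy)
2. push 6: top = 6 (no discrepancy)
3. push -2: top = -2 (consistent with the log)
4. push -7: top = -7 (in agreement)
5. -2 - -7 = 5 (the log disagrees here)
Step 5 is the first one off; corrected, top = 5.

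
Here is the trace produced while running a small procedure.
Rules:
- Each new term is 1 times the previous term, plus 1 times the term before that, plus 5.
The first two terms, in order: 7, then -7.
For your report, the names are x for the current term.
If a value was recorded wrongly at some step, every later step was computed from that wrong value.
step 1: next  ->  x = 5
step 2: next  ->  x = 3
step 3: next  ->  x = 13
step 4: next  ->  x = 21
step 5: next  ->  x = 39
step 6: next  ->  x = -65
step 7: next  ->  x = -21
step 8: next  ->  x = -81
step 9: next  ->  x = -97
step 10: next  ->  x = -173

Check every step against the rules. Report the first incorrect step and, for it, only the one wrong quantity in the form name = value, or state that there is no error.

step 6, x = 65

Recomputing the run from the initial state:
step 1: x = 5
step 2: x = 3
step 3: x = 13
step 4: x = 21
step 5: x = 39
step 6: x = 65
step 7: x = 109
step 8: x = 179
step 9: x = 293
step 10: x = 477
The first disagreement with the trace is at step 6, where the value should be x = 65.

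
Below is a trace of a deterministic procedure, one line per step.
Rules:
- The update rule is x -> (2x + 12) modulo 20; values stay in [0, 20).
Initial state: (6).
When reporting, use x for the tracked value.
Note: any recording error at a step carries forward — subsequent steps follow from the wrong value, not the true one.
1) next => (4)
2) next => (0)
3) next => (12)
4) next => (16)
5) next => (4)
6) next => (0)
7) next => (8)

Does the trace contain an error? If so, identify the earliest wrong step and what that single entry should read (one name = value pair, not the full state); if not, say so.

1. x = (2*6 + 12) mod 20 = 4 (agrees with the trace)
2. x = (2*4 + 12) mod 20 = 0 (agrees with the trace)
3. x = (2*0 + 12) mod 20 = 12 (matches)
4. x = (2*12 + 12) mod 20 = 16 (same as recorded)
5. x = (2*16 + 12) mod 20 = 4 (no discrepancy)
6. x = (2*4 + 12) mod 20 = 0 (checks out)
7. x = (2*0 + 12) mod 20 = 12 (the trace disagrees here)
So the first discrepancy is step 7, where the right value is x = 12.

step 7, x = 12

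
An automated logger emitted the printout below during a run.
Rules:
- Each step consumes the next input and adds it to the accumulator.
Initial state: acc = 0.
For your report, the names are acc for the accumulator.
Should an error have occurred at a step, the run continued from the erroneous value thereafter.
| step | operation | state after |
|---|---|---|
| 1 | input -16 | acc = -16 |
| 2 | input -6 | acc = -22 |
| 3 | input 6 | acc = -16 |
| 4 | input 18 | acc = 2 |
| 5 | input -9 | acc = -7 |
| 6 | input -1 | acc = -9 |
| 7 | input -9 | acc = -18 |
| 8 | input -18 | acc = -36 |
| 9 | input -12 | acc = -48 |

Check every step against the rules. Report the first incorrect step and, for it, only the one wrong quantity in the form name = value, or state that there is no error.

step 6, acc = -8

1. acc = 0 + -16 = -16 (checks out)
2. acc = -16 + -6 = -22 (confirmed correct)
3. acc = -22 + 6 = -16 (exactly as logged)
4. acc = -16 + 18 = 2 (exactly as logged)
5. acc = 2 + -9 = -7 (checks out)
6. acc = -7 + -1 = -8 (a discrepancy with the printout)
So the first discrepancy is step 6, where the right value is acc = -8.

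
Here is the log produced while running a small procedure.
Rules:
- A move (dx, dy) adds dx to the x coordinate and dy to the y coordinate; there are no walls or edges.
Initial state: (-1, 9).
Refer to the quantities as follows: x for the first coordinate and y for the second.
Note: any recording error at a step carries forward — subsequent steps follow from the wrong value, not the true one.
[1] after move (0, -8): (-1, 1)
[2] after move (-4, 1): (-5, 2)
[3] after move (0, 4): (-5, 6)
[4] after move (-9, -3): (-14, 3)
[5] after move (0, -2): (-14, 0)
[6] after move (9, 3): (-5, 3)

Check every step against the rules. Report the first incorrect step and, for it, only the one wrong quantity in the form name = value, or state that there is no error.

step 5, y = 1

step 1: x = -1 + (0) = -1, y = 9 + (-8) = 1 -> confirmed correct
step 2: x = -1 + (-4) = -5, y = 1 + (1) = 2 -> confirmed correct
step 3: x = -5 + (0) = -5, y = 2 + (4) = 6 -> checks out
step 4: x = -5 + (-9) = -14, y = 6 + (-3) = 3 -> checks out
step 5: x = -14 + (0) = -14, y = 3 + (-2) = 1 -> the entry is off here
The earliest wrong entry is at step 5: it should read y = 1.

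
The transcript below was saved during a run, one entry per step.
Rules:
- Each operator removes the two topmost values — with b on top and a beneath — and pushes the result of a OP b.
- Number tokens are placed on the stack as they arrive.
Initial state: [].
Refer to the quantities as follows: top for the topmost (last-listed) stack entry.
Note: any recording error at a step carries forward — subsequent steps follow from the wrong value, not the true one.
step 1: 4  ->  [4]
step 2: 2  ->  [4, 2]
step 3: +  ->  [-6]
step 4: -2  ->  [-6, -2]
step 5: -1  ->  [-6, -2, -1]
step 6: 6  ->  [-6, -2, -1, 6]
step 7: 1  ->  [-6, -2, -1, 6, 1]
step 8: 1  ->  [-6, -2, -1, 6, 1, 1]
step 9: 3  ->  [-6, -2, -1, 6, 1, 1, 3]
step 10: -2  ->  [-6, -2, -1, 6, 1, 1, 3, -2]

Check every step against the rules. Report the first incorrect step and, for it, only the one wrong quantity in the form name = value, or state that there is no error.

Recomputing the run from the initial state:
step 1: [4]
step 2: [4, 2]
step 3: [6]
step 4: [6, -2]
step 5: [6, -2, -1]
step 6: [6, -2, -1, 6]
step 7: [6, -2, -1, 6, 1]
step 8: [6, -2, -1, 6, 1, 1]
step 9: [6, -2, -1, 6, 1, 1, 3]
step 10: [6, -2, -1, 6, 1, 1, 3, -2]
The first disagreement with the transcript is at step 3, where the value should be top = 6.

step 3, top = 6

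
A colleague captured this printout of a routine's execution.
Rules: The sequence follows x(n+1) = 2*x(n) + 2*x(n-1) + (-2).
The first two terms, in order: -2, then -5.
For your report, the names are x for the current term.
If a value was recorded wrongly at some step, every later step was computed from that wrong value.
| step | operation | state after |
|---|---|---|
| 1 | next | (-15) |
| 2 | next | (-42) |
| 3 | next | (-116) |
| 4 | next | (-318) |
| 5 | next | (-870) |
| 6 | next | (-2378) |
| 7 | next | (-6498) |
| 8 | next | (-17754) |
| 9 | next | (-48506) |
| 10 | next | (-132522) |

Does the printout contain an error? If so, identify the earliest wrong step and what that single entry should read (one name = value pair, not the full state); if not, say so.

step 1, x = -16

step 1: x = 2*(-5) + (2)*(-2) + (-2) = -16 -> first mismatch against the printout
So the first discrepancy is step 1, where the right value is x = -16.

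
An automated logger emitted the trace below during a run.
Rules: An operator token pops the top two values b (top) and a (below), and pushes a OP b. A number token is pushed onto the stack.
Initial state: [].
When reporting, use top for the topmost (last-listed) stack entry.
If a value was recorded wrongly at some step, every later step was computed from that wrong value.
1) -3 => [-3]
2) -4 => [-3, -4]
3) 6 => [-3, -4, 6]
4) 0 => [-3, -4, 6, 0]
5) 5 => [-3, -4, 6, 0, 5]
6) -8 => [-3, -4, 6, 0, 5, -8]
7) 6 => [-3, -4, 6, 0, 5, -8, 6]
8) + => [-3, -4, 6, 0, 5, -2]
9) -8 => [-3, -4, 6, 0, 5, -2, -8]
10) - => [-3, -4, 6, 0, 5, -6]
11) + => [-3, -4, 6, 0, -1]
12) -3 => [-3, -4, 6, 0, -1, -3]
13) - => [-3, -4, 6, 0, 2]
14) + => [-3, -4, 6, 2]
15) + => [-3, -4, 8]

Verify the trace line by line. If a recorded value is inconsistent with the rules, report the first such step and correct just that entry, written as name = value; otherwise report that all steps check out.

step 10, top = 6

Recomputing the run from the initial state:
step 1: [-3]
step 2: [-3, -4]
step 3: [-3, -4, 6]
step 4: [-3, -4, 6, 0]
step 5: [-3, -4, 6, 0, 5]
step 6: [-3, -4, 6, 0, 5, -8]
step 7: [-3, -4, 6, 0, 5, -8, 6]
step 8: [-3, -4, 6, 0, 5, -2]
step 9: [-3, -4, 6, 0, 5, -2, -8]
step 10: [-3, -4, 6, 0, 5, 6]
step 11: [-3, -4, 6, 0, 11]
step 12: [-3, -4, 6, 0, 11, -3]
step 13: [-3, -4, 6, 0, 14]
step 14: [-3, -4, 6, 14]
step 15: [-3, -4, 20]
The first disagreement with the trace is at step 10, where the value should be top = 6.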